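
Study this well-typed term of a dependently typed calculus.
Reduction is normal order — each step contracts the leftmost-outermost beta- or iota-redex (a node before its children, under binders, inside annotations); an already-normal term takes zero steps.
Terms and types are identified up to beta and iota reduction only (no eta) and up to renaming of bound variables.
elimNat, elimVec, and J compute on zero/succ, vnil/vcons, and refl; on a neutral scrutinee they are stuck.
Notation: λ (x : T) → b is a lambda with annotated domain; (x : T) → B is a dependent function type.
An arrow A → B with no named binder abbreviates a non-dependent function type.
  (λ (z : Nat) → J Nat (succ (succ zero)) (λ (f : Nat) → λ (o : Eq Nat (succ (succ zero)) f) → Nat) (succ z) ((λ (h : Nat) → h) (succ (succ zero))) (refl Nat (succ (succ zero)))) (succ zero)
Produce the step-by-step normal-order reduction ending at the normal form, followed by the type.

normal-order reduction sequence:
  (λ (z : Nat) → J Nat (succ (succ zero)) (λ (f : Nat) → λ (o : Eq Nat (succ (succ zero)) f) → Nat) (succ z) ((λ (h : Nat) → h) (succ (succ zero))) (refl Nat (succ (succ zero)))) (succ zero)
  ~> J Nat (succ (succ zero)) (λ (z : Nat) → λ (f : Eq Nat (succ (succ zero)) z) → Nat) (succ (succ zero)) ((λ (o : Nat) → o) (succ (succ zero))) (refl Nat (succ (succ zero)))
  ~> succ (succ zero)
type:
  Nat


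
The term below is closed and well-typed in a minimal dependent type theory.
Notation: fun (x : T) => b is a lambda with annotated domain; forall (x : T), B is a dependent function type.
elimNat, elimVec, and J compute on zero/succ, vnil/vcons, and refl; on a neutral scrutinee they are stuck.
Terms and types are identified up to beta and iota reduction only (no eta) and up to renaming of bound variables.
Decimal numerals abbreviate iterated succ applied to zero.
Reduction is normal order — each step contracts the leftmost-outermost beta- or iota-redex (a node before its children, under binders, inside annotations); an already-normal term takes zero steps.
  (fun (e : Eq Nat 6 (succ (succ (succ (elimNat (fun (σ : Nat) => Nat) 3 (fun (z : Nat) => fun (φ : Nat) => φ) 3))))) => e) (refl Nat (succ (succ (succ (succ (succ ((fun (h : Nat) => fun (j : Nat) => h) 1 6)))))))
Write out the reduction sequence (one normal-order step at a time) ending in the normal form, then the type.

normal-order reduction sequence:
  (fun (e : Eq Nat 6 (succ (succ (succ (elimNat (fun (σ : Nat) => Nat) 3 (fun (z : Nat) => fun (φ : Nat) => φ) 3))))) => e) (refl Nat (succ (succ (succ (succ (succ ((fun (h : Nat) => fun (j : Nat) => h) 1 6)))))))
  ~> refl Nat (succ (succ (succ (succ (succ ((fun (e : Nat) => fun (σ : Nat) => e) 1 6))))))
  ~> refl Nat (succ (succ (succ (succ (succ ((fun (e : Nat) => 1) 6))))))
  ~> refl Nat 6
inferred type:
  Eq Nat 6 6


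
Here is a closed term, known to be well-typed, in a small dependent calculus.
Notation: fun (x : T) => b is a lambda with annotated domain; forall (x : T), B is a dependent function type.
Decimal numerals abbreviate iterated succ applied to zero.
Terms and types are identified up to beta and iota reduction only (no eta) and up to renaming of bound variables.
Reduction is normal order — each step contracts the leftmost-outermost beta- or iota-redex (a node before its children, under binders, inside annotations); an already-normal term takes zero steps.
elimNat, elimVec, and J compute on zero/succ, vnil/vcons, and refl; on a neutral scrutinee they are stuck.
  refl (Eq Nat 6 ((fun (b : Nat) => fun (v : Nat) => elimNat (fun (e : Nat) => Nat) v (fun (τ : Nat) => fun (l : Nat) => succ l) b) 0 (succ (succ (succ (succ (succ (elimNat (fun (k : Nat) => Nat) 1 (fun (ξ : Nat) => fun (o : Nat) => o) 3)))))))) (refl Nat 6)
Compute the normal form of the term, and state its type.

resulting normal form:
  refl (Eq Nat 6 6) (refl Nat 6)
the term's type:
  Eq (Eq Nat 6 6) (refl Nat 6) (refl Nat 6)
observation: the leftmost-outermost redex is a beta-redex, and normalization takes 13 steps.


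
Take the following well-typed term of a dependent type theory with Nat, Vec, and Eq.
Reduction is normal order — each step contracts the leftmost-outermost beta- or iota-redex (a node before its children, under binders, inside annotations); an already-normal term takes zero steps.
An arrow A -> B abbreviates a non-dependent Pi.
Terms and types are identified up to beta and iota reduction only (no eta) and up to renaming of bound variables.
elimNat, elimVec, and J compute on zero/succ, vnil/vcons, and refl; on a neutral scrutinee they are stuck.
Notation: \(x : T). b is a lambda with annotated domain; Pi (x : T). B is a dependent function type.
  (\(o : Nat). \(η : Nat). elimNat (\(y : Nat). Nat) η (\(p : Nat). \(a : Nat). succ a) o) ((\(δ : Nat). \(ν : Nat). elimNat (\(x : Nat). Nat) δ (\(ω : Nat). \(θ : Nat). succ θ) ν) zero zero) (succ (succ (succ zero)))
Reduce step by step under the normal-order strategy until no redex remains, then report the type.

normal-order reduction sequence:
  (\(o : Nat). \(η : Nat). elimNat (\(y : Nat). Nat) η (\(p : Nat). \(a : Nat). succ a) o) ((\(δ : Nat). \(ν : Nat). elimNat (\(x : Nat). Nat) δ (\(ω : Nat). \(θ : Nat). succ θ) ν) zero zero) (succ (succ (succ zero)))
  ~> (\(o : Nat). elimNat (\(η : Nat). Nat) o (\(y : Nat). \(p : Nat). succ p) ((\(a : Nat). \(δ : Nat). elimNat (\(ν : Nat). Nat) a (\(x : Nat). \(ω : Nat). succ ω) δ) zero zero)) (succ (succ (succ zero)))
  ~> elimNat (\(o : Nat). Nat) (succ (succ (succ zero))) (\(η : Nat). \(y : Nat). succ y) ((\(p : Nat). \(a : Nat). elimNat (\(δ : Nat). Nat) p (\(ν : Nat). \(x : Nat). succ x) a) zero zero)
  ~> elimNat (\(o : Nat). Nat) (succ (succ (succ zero))) (\(η : Nat). \(y : Nat). succ y) ((\(p : Nat). elimNat (\(a : Nat). Nat) zero (\(δ : Nat). \(ν : Nat). succ ν) p) zero)
  ~> elimNat (\(o : Nat). Nat) (succ (succ (succ zero))) (\(η : Nat). \(y : Nat). succ y) (elimNat (\(p : Nat). Nat) zero (\(a : Nat). \(δ : Nat). succ δ) zero)
  ~> elimNat (\(o : Nat). Nat) (succ (succ (succ zero))) (\(η : Nat). \(y : Nat). succ y) zero
  ~> succ (succ (succ zero))
type:
  Nat


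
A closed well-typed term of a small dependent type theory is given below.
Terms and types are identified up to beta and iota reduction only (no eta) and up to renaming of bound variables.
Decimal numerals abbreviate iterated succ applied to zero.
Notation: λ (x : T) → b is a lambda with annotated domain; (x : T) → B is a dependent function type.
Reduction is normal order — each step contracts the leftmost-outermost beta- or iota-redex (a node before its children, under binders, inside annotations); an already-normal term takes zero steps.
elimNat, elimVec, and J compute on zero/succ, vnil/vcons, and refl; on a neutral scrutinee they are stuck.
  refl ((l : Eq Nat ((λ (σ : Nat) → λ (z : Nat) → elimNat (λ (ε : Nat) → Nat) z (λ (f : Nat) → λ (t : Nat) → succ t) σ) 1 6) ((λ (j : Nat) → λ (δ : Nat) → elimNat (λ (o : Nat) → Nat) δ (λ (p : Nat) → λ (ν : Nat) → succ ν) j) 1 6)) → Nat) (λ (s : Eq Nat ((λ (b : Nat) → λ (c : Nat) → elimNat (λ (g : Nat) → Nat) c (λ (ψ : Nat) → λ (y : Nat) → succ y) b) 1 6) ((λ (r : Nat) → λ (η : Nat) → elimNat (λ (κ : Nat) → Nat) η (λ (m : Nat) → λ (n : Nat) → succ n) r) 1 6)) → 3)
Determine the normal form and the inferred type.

resulting normal form:
  refl ((l : Eq Nat 7 7) → Nat) (λ (σ : Eq Nat 7 7) → 3)
type:
  Eq ((l : Eq Nat 7 7) → Nat) (λ (σ : Eq Nat 7 7) → 3) (λ (z : Eq Nat 7 7) → 3)
observation: the leftmost-outermost redex is a beta-redex, and normalization takes 24 steps.


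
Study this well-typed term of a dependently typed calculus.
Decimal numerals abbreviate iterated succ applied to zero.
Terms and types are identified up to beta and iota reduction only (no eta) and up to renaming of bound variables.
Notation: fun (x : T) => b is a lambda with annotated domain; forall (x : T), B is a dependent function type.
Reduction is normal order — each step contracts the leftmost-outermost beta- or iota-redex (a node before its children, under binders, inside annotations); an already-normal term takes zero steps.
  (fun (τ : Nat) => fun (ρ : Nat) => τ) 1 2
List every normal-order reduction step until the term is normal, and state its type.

reduction (normal order):
  (fun (τ : Nat) => fun (ρ : Nat) => τ) 1 2
  ~> (fun (τ : Nat) => 1) 2
  ~> 1
inferred type:
  Nat


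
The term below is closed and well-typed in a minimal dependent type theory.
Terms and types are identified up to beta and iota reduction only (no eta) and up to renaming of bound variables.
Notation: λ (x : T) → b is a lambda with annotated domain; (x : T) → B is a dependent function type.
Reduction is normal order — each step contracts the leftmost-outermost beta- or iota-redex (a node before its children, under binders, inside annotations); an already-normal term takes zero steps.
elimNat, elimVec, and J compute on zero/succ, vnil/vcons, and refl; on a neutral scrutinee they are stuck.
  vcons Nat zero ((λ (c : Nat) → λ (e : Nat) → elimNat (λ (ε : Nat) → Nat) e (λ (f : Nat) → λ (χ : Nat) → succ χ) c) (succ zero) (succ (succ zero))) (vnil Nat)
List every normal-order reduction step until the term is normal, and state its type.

normal-order reduction sequence:
  vcons Nat zero ((λ (c : Nat) → λ (e : Nat) → elimNat (λ (ε : Nat) → Nat) e (λ (f : Nat) → λ (χ : Nat) → succ χ) c) (succ zero) (succ (succ zero))) (vnil Nat)
  ~> vcons Nat zero ((λ (c : Nat) → elimNat (λ (e : Nat) → Nat) c (λ (ε : Nat) → λ (f : Nat) → succ f) (succ zero)) (succ (succ zero))) (vnil Nat)
  ~> vcons Nat zero (elimNat (λ (c : Nat) → Nat) (succ (succ zero)) (λ (e : Nat) → λ (ε : Nat) → succ ε) (succ zero)) (vnil Nat)
  ~> vcons Nat zero ((λ (c : Nat) → λ (e : Nat) → succ e) zero (elimNat (λ (ε : Nat) → Nat) (succ (succ zero)) (λ (f : Nat) → λ (χ : Nat) → succ χ) zero)) (vnil Nat)
  ~> vcons Nat zero ((λ (c : Nat) → succ c) (elimNat (λ (e : Nat) → Nat) (succ (succ zero)) (λ (ε : Nat) → λ (f : Nat) → succ f) zero)) (vnil Nat)
  ~> vcons Nat zero (succ (elimNat (λ (c : Nat) → Nat) (succ (succ zero)) (λ (e : Nat) → λ (ε : Nat) → succ ε) zero)) (vnil Nat)
  ~> vcons Nat zero (succ (succ (succ zero))) (vnil Nat)
type:
  Vec Nat (succ zero)


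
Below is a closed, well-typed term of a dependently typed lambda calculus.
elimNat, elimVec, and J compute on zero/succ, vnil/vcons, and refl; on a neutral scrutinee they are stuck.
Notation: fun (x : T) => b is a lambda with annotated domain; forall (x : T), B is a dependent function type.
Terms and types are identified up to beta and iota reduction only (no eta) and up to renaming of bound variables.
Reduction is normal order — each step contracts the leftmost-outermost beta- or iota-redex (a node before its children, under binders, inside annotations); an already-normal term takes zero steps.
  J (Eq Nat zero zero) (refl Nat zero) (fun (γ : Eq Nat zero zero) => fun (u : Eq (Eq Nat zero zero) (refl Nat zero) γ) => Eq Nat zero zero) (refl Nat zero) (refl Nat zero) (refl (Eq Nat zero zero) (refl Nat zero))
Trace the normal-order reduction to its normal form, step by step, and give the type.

normal-order reduction:
  J (Eq Nat zero zero) (refl Nat zero) (fun (γ : Eq Nat zero zero) => fun (u : Eq (Eq Nat zero zero) (refl Nat zero) γ) => Eq Nat zero zero) (refl Nat zero) (refl Nat zero) (refl (Eq Nat zero zero) (refl Nat zero))
  ~> refl Nat zero
inferred type:
  Eq Nat zero zero


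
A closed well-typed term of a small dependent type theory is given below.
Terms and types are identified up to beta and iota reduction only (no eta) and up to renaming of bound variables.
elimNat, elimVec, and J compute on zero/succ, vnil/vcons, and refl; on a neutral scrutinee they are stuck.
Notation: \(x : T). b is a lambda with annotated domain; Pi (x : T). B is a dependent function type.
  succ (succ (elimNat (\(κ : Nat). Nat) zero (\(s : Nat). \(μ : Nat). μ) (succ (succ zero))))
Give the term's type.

type:
  Nat


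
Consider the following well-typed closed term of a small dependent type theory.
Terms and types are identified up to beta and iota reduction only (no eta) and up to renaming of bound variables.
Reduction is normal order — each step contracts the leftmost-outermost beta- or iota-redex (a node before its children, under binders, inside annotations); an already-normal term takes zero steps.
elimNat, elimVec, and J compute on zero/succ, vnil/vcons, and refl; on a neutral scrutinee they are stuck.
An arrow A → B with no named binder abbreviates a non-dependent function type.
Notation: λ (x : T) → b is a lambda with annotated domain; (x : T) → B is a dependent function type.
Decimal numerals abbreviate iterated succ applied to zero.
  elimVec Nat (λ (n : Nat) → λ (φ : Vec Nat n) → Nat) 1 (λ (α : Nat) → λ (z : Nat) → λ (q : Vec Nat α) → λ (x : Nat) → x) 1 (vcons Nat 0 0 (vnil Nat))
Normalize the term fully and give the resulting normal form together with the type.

normal form:
  1
inferred type:
  Nat
observation: the first redex contracted is an elimVec iota-redex; the normal form is reached in 6 normal-order steps.


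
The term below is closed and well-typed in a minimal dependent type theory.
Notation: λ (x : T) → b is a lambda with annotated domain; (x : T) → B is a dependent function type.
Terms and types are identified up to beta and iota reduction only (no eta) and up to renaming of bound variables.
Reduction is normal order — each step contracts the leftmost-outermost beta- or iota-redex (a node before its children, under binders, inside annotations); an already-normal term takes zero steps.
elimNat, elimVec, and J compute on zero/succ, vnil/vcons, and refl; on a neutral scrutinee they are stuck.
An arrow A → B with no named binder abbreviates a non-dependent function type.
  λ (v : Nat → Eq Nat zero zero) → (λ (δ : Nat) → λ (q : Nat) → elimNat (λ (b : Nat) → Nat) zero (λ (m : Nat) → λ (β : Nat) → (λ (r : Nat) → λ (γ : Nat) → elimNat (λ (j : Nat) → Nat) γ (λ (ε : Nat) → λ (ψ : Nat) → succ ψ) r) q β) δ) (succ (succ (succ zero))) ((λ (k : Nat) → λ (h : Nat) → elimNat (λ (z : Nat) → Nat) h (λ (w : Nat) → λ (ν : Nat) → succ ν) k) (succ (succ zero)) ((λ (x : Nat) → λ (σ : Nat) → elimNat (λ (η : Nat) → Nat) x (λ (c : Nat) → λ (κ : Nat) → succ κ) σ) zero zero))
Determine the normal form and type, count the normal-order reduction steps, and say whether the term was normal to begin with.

reduced normal form:
  λ (v : Nat → Eq Nat zero zero) → succ (succ (succ (succ (succ (succ zero)))))
inferred type:
  (Nat → Eq Nat zero zero) → Nat
normal-order step count: 75
term was already normal: no
first redex: a beta-redex


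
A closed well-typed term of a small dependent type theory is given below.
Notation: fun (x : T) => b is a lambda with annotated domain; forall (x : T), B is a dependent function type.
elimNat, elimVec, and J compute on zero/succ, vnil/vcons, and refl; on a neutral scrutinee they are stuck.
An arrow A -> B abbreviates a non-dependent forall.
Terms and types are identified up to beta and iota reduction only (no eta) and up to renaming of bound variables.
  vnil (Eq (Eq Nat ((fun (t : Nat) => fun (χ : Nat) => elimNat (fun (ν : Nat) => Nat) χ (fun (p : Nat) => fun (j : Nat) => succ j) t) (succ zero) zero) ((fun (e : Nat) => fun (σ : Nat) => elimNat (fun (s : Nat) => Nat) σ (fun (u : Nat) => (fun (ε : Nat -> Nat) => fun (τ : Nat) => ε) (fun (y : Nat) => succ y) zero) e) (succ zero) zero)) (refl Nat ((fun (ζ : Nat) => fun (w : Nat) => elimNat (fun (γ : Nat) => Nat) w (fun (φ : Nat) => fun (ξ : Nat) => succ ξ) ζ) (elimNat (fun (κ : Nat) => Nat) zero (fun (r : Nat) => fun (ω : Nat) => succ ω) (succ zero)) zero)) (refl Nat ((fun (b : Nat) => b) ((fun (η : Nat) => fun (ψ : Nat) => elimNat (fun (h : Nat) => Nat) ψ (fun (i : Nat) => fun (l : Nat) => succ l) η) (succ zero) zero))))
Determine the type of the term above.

inferred type:
  Vec (Eq (Eq Nat (succ zero) (succ zero)) (refl Nat (succ zero)) (refl Nat (succ zero))) zero


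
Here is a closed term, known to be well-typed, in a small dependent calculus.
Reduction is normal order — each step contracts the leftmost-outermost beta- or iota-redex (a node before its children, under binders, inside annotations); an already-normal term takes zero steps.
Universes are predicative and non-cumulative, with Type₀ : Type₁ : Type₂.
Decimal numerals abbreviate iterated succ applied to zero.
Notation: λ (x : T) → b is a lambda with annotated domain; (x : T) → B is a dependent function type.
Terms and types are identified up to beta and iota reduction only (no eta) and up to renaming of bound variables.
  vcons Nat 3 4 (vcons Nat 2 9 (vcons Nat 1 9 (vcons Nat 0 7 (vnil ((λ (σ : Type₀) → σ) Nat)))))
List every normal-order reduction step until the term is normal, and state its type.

reduction (normal order):
  vcons Nat 3 4 (vcons Nat 2 9 (vcons Nat 1 9 (vcons Nat 0 7 (vnil ((λ (σ : Type₀) → σ) Nat)))))
  ~> vcons Nat 3 4 (vcons Nat 2 9 (vcons Nat 1 9 (vcons Nat 0 7 (vnil Nat))))
the term's type:
  Vec Nat 4


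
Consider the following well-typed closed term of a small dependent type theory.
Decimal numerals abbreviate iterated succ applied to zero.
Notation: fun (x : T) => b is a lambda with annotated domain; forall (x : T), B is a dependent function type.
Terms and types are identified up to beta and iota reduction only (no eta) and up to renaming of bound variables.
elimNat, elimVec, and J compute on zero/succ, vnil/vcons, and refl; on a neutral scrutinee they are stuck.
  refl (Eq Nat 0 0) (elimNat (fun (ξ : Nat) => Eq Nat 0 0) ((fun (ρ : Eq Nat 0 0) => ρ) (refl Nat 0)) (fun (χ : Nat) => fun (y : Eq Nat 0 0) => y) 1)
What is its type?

type:
  Eq (Eq Nat 0 0) (refl Nat 0) (refl Nat 0)


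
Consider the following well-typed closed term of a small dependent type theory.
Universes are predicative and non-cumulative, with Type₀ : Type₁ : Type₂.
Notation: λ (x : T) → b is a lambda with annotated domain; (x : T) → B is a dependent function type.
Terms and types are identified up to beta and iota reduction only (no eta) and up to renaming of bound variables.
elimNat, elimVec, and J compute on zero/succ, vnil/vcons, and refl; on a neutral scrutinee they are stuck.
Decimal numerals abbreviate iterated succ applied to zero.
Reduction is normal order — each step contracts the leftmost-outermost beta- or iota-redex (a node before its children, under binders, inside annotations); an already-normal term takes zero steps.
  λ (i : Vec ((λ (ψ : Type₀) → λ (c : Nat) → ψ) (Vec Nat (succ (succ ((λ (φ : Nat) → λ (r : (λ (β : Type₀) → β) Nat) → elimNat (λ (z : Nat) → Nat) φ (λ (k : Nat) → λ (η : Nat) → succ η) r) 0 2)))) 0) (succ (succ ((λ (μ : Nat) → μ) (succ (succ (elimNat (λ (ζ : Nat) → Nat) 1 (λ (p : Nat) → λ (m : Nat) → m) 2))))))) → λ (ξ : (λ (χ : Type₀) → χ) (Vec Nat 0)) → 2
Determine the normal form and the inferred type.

resulting normal form:
  λ (i : Vec (Vec Nat 4) 5) → λ (ψ : Vec Nat 0) → 2
the term's type:
  (i : Vec (Vec Nat 4) 5) → (ψ : Vec Nat 0) → Nat
observation: the term reaches its normal form after 20 normal-order steps.


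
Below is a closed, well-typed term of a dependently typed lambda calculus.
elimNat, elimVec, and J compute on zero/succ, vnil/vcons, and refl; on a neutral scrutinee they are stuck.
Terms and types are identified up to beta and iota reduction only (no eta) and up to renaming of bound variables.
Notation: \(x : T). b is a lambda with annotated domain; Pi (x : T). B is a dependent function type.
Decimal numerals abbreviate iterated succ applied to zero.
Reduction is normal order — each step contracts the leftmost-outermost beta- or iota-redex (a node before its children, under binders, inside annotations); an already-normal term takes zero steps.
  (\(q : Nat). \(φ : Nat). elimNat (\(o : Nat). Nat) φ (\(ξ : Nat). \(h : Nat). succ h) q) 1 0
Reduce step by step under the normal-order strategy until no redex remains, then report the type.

normal-order reduction sequence:
  (\(q : Nat). \(φ : Nat). elimNat (\(o : Nat). Nat) φ (\(ξ : Nat). \(h : Nat). succ h) q) 1 0
  ~> (\(q : Nat). elimNat (\(φ : Nat). Nat) q (\(o : Nat). \(ξ : Nat). succ ξ) 1) 0
  ~> elimNat (\(q : Nat). Nat) 0 (\(φ : Nat). \(o : Nat). succ o) 1
  ~> (\(q : Nat). \(φ : Nat). succ φ) 0 (elimNat (\(o : Nat). Nat) 0 (\(ξ : Nat). \(h : Nat). succ h) 0)
  ~> (\(q : Nat). succ q) (elimNat (\(φ : Nat). Nat) 0 (\(o : Nat). \(ξ : Nat). succ ξ) 0)
  ~> succ (elimNat (\(q : Nat). Nat) 0 (\(φ : Nat). \(o : Nat). succ o) 0)
  ~> 1
type:
  Nat


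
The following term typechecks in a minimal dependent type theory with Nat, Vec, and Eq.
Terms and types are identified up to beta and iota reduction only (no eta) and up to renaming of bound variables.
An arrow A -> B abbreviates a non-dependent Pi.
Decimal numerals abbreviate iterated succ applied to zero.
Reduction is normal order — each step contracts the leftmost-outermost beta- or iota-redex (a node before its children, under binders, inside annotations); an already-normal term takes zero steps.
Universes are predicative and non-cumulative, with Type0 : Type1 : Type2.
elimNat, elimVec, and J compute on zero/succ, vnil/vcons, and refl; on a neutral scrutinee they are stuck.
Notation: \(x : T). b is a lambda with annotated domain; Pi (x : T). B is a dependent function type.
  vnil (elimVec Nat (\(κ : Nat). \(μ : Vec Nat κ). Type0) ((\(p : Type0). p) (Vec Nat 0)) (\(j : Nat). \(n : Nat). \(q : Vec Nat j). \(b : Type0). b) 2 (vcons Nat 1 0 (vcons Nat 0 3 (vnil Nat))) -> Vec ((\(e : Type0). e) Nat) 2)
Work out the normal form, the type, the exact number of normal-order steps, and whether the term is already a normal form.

resulting normal form:
  vnil (Vec Nat 0 -> Vec Nat 2)
the term's type:
  Vec (Vec Nat 0 -> Vec Nat 2) 0
reduction steps (normal order): 13
already normal: no
first redex: an elimVec iota-redex


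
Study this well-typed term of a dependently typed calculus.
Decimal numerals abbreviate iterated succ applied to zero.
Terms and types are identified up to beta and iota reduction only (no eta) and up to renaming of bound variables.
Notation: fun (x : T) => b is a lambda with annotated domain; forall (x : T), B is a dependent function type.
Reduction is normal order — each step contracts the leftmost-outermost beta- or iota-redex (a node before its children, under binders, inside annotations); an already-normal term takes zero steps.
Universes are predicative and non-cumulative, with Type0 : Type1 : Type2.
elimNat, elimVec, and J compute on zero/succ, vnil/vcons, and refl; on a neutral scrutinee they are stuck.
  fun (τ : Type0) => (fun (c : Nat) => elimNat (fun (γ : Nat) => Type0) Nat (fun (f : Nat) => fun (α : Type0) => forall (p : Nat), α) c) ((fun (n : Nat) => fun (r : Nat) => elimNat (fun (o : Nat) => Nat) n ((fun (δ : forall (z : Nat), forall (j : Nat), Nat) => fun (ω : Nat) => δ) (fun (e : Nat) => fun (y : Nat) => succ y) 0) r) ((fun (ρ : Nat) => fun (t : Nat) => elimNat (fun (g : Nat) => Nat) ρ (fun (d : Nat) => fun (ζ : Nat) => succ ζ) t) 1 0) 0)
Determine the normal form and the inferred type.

resulting normal form:
  fun (τ : Type0) => forall (c : Nat), Nat
type:
  forall (τ : Type0), Type0


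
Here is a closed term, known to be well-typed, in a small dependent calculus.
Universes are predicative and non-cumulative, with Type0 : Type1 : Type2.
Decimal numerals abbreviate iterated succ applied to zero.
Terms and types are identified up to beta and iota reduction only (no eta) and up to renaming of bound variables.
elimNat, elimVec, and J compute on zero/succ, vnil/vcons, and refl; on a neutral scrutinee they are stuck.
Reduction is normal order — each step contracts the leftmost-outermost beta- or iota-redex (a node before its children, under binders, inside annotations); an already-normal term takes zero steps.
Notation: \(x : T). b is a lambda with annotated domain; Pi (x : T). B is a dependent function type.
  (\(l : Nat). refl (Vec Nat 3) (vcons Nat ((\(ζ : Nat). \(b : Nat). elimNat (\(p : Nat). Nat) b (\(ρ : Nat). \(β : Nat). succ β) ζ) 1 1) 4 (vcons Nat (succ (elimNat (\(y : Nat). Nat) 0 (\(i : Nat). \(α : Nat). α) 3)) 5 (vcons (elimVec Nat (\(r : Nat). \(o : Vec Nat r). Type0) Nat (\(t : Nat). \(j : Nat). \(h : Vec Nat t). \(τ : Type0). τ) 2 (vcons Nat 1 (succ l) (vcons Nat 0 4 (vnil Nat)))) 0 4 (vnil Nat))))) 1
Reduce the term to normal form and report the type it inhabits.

reduced normal form:
  refl (Vec Nat 3) (vcons Nat 2 4 (vcons Nat 1 5 (vcons Nat 0 4 (vnil Nat))))
inferred type:
  Eq (Vec Nat 3) (vcons Nat 2 4 (vcons Nat 1 5 (vcons Nat 0 4 (vnil Nat)))) (vcons Nat 2 4 (vcons Nat 1 5 (vcons Nat 0 4 (vnil Nat))))


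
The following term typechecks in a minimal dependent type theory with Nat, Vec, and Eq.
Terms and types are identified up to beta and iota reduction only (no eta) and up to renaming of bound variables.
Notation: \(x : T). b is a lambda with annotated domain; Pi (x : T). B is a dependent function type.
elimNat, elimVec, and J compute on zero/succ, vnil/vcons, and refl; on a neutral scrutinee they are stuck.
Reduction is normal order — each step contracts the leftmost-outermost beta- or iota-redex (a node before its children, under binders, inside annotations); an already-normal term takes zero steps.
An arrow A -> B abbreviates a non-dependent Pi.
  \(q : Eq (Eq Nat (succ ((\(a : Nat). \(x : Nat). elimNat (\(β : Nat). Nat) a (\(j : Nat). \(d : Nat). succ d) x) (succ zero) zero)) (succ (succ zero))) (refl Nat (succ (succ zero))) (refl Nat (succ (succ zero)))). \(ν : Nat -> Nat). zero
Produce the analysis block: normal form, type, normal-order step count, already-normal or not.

resulting normal form:
  \(q : Eq (Eq Nat (succ (succ zero)) (succ (succ zero))) (refl Nat (succ (succ zero))) (refl Nat (succ (succ zero)))). \(a : Nat -> Nat). zero
type:
  Eq (Eq Nat (succ (succ zero)) (succ (succ zero))) (refl Nat (succ (succ zero))) (refl Nat (succ (succ zero))) -> (Nat -> Nat) -> Nat
normal-order step count: 3
started in normal form: no
first contracted redex: a beta-redex


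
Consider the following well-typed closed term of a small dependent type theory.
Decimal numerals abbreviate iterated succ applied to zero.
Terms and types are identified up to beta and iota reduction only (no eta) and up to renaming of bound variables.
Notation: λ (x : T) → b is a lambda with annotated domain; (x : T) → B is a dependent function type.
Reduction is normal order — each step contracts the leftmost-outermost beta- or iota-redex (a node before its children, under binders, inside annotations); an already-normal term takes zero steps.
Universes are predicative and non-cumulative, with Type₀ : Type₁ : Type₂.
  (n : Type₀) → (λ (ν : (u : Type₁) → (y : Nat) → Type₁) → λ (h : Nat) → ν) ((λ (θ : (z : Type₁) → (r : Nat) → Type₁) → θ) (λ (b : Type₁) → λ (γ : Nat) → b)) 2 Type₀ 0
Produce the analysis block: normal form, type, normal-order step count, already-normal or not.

reduced normal form:
  (n : Type₀) → Type₀
type:
  Type₁
steps to reach normal form (normal order): 5
started in normal form: no
first redex: a beta-redex


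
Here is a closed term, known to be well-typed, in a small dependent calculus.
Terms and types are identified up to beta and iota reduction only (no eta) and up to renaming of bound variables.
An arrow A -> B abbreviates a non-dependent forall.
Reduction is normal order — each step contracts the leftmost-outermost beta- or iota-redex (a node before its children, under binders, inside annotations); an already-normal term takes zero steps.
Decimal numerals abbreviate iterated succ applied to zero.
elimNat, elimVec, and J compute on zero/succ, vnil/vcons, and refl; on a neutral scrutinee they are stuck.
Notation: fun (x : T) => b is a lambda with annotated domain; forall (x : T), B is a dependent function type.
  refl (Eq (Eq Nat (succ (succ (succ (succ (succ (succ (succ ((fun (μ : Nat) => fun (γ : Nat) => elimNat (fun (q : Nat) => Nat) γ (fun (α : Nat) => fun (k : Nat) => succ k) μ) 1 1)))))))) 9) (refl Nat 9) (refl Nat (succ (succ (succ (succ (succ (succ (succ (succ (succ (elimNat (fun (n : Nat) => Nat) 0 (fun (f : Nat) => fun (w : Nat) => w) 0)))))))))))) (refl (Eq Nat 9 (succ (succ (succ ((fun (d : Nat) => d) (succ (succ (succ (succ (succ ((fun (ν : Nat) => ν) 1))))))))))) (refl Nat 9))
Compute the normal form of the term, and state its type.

reduced normal form:
  refl (Eq (Eq Nat 9 9) (refl Nat 9) (refl Nat 9)) (refl (Eq Nat 9 9) (refl Nat 9))
the term's type:
  Eq (Eq (Eq Nat 9 9) (refl Nat 9) (refl Nat 9)) (refl (Eq Nat 9 9) (refl Nat 9)) (refl (Eq Nat 9 9) (refl Nat 9))
observation: the leftmost-outermost redex is a beta-redex, and normalization takes 9 steps.


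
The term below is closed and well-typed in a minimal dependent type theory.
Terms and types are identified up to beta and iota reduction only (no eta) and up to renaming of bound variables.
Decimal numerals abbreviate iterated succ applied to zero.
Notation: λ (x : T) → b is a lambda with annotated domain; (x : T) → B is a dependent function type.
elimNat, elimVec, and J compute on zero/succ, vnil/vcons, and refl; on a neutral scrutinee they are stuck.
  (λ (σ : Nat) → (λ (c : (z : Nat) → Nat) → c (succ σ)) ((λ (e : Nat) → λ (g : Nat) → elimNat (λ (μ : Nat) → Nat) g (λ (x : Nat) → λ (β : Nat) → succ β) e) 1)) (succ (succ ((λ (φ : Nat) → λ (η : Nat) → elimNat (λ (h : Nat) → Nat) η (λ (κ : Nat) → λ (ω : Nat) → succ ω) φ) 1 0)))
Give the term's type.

type:
  Nat


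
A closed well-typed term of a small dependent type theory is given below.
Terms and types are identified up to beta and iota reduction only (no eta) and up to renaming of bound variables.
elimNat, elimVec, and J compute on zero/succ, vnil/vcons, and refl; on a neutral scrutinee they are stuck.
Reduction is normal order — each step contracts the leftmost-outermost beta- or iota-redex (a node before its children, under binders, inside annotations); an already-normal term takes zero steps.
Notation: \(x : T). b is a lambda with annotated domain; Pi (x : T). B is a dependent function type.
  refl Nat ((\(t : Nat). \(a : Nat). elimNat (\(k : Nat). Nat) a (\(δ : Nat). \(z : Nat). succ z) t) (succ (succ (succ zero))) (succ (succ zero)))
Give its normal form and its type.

normal form:
  refl Nat (succ (succ (succ (succ (succ zero)))))
type:
  Eq Nat (succ (succ (succ (succ (succ zero))))) (succ (succ (succ (succ (succ zero)))))


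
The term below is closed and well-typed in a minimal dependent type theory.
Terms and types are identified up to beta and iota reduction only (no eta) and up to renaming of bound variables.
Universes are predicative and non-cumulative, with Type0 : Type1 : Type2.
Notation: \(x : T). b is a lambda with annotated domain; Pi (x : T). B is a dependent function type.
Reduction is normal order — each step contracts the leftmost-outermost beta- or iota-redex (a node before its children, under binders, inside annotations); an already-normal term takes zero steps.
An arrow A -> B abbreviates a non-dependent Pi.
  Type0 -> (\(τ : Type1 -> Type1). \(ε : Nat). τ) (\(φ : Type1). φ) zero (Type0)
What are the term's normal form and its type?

reduced normal form:
  Type0 -> Type0
the term's type:
  Type1


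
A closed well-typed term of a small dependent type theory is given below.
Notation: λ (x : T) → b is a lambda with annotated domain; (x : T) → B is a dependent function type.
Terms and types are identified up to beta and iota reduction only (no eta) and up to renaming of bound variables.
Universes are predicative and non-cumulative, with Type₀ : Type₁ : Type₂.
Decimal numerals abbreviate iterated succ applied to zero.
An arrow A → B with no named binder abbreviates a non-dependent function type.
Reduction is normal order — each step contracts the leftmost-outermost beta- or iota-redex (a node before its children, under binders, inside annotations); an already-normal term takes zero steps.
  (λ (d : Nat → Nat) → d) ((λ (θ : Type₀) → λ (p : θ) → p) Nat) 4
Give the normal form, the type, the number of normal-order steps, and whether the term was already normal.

normal form:
  4
type:
  Nat
normal-order step count: 3
already normal: no
first contracted redex: a beta-redex


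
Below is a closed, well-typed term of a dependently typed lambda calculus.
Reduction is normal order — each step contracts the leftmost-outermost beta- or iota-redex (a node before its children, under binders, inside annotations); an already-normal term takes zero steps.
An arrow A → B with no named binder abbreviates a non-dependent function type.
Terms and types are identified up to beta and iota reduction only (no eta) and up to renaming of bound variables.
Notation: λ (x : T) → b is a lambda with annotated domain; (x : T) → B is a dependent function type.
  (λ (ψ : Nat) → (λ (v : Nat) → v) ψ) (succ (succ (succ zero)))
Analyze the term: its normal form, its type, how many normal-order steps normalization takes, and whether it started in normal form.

normal form:
  succ (succ (succ zero))
inferred type:
  Nat
reduction steps (normal order): 2
started in normal form: no
first redex: a beta-redex


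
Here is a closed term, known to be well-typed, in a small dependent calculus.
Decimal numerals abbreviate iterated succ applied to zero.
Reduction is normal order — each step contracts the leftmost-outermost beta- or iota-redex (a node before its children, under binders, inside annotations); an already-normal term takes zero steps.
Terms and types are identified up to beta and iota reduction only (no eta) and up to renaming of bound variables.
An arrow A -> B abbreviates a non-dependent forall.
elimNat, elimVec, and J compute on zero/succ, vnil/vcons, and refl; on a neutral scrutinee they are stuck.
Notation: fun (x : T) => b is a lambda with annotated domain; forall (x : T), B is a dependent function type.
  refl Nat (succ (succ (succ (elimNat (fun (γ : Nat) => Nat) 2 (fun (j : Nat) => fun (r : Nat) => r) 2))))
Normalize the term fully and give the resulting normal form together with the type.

normal form:
  refl Nat 5
inferred type:
  Eq Nat 5 5


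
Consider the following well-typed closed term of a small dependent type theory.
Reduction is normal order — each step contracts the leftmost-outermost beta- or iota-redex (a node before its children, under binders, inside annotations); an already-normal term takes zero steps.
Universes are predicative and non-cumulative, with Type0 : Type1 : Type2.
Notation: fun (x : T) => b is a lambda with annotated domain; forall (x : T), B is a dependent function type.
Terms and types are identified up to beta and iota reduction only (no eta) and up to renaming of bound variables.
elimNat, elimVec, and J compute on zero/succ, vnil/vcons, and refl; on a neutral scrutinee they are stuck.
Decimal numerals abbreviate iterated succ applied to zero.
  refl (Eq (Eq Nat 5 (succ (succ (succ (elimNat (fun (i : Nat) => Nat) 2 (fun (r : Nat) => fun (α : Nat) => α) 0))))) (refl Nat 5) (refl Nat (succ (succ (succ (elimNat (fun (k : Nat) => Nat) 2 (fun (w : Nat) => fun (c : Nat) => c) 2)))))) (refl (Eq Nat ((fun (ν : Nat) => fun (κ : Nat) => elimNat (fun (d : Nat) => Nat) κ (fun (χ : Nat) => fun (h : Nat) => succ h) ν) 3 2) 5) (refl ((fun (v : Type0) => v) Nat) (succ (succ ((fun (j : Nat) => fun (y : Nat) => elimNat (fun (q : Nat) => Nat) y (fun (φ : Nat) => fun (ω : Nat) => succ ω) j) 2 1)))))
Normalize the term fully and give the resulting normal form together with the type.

resulting normal form:
  refl (Eq (Eq Nat 5 5) (refl Nat 5) (refl Nat 5)) (refl (Eq Nat 5 5) (refl Nat 5))
type:
  Eq (Eq (Eq Nat 5 5) (refl Nat 5) (refl Nat 5)) (refl (Eq Nat 5 5) (refl Nat 5)) (refl (Eq Nat 5 5) (refl Nat 5))
observation: the term reaches its normal form after 30 normal-order steps.


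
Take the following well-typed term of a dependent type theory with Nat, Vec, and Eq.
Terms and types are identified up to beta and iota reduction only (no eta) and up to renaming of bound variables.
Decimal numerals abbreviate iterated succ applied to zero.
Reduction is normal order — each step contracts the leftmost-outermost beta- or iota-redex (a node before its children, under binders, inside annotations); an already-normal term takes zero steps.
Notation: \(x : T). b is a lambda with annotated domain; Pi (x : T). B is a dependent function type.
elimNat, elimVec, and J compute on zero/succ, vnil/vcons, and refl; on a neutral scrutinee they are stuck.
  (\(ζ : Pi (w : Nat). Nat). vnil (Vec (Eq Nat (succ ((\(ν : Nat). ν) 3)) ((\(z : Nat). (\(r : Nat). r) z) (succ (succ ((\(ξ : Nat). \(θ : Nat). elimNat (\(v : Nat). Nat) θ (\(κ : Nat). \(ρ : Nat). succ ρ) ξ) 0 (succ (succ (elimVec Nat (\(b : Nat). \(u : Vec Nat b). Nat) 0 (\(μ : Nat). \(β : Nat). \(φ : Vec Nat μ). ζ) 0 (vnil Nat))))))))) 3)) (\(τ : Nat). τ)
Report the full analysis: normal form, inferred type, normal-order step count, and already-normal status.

reduced normal form:
  vnil (Vec (Eq Nat 4 4) 3)
inferred type:
  Vec (Vec (Eq Nat 4 4) 3) 0
normal-order step count: 8
term was already normal: no
first contracted redex: a beta-redex


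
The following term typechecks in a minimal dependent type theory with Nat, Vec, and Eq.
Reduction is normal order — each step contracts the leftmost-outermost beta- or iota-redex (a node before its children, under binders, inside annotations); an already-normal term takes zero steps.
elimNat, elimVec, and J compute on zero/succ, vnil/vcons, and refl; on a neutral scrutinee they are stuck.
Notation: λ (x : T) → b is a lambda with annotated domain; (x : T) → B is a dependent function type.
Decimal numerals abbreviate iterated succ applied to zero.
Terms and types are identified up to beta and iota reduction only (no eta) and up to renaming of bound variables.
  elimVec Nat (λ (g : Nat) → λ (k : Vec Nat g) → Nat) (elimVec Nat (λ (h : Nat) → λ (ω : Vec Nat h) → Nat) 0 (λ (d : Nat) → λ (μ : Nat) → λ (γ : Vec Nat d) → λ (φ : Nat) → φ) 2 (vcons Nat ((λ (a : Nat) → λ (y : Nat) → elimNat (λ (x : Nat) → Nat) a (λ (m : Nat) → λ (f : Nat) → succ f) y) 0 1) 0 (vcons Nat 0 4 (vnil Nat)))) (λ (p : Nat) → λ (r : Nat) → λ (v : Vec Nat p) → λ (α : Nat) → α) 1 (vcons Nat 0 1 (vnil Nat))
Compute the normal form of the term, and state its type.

resulting normal form:
  0
type:
  Nat
observation: contracting an elimVec iota-redex first, the term normalizes in 17 steps.


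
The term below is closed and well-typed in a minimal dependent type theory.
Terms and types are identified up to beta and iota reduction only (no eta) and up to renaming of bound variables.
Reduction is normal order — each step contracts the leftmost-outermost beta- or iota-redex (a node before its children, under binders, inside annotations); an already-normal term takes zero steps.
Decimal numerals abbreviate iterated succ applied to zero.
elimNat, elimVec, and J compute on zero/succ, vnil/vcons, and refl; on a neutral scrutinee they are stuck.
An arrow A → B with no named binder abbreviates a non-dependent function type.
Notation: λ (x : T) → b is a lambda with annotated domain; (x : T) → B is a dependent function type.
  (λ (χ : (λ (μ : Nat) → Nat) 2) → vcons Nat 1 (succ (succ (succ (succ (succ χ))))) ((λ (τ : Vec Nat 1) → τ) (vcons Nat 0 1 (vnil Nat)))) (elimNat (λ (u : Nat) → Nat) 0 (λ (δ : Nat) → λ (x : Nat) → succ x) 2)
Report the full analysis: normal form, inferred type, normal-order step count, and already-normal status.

resulting normal form:
  vcons Nat 1 7 (vcons Nat 0 1 (vnil Nat))
inferred type:
  Vec Nat 2
normal-order step count: 9
started in normal form: no
first contracted redex: a beta-redex


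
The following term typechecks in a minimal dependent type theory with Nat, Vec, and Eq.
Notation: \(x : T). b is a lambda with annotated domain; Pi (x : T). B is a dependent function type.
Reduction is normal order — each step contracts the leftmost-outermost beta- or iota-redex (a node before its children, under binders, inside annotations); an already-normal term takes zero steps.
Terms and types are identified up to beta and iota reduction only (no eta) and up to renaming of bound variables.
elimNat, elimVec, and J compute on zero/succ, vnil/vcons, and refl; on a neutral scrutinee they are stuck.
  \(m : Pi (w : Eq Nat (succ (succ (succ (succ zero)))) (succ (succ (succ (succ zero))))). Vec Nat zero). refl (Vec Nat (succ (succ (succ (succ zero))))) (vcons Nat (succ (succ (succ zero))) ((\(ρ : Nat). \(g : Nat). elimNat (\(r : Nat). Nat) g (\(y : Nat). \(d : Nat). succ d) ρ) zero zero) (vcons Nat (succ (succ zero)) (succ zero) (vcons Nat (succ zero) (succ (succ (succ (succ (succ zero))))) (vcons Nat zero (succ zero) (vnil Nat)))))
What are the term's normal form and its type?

resulting normal form:
  \(m : Pi (w : Eq Nat (succ (succ (succ (succ zero)))) (succ (succ (succ (succ zero))))). Vec Nat zero). refl (Vec Nat (succ (succ (succ (succ zero))))) (vcons Nat (succ (succ (succ zero))) zero (vcons Nat (succ (succ zero)) (succ zero) (vcons Nat (succ zero) (succ (succ (succ (succ (succ zero))))) (vcons Nat zero (succ zero) (vnil Nat)))))
the term's type:
  Pi (m : Pi (w : Eq Nat (succ (succ (succ (succ zero)))) (succ (succ (succ (succ zero))))). Vec Nat zero). Eq (Vec Nat (succ (succ (succ (succ zero))))) (vcons Nat (succ (succ (succ zero))) zero (vcons Nat (succ (succ zero)) (succ zero) (vcons Nat (succ zero) (succ (succ (succ (succ (succ zero))))) (vcons Nat zero (succ zero) (vnil Nat))))) (vcons Nat (succ (succ (succ zero))) zero (vcons Nat (succ (succ zero)) (succ zero) (vcons Nat (succ zero) (succ (succ (succ (succ (succ zero))))) (vcons Nat zero (succ zero) (vnil Nat)))))
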